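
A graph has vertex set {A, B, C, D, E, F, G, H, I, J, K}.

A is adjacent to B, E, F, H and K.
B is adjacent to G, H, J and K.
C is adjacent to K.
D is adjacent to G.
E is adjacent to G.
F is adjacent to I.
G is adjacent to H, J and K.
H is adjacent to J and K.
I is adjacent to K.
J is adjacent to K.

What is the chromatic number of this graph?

B, G, H, J, K form a clique, so at least 5 colors are needed.
A valid assignment using 5 colors: A=2, B=4, C=2, D=1, E=1, F=1, G=2, H=3, I=2, J=5, K=1. No two adjacent vertices share a color.

5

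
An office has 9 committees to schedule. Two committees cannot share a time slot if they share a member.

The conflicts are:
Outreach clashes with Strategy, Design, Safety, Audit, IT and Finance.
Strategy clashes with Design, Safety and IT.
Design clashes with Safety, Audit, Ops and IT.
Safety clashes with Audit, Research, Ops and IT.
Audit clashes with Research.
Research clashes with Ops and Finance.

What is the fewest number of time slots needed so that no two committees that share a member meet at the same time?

5

Outreach, Strategy, Design, Safety, IT all conflict with each other, so at least 5 time slots are needed.
5 time slots suffice: time slot 1 → {Safety, Finance}; time slot 2 → {Outreach, Research}; time slot 3 → {Design}; time slot 4 → {Strategy, Audit, Ops}; time slot 5 → {IT}. No two conflicting committees share a time slot.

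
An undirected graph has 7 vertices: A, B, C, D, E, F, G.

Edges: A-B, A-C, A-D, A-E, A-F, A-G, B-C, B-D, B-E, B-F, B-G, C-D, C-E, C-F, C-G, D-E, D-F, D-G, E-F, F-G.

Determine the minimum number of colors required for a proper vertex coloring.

6

A, B, C, D, F, G form a clique, so at least 6 colors are needed.
6 colors suffice: color 1 → {D}; color 2 → {F}; color 3 → {A}; color 4 → {C}; color 5 → {B}; color 6 → {E, G}. No two adjacent vertices share a color.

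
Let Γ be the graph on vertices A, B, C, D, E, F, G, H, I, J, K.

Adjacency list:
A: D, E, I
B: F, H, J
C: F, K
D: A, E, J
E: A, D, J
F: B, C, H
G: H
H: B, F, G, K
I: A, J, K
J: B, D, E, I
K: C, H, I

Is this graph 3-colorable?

Yes

The chromatic number is 3. A, D, E are mutually adjacent, so at least 3 colors are needed.
3 colors suffice: color red → {A, C, H, J}; color blue → {B, E, G, K}; color green → {D, F, I}.
That is already a proper 3-coloring.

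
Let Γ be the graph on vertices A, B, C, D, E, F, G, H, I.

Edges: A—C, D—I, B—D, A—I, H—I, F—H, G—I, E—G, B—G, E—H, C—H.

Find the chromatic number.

2

A and I are adjacent, so at least 2 colors are needed.
A valid assignment using 2 colors: A=2, B=1, C=1, D=2, E=1, F=1, G=2, H=2, I=1. No two adjacent vertices share a color.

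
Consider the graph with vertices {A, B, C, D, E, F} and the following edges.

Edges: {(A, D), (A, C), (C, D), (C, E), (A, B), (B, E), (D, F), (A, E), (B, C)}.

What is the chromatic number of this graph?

A, B, C, E are mutually adjacent (a clique of size 4), so at least 4 colors are needed.
4 colors suffice: color 1 → {A, F}; color 2 → {C}; color 3 → {B, D}; color 4 → {E}. Every edge joins two different colors.

4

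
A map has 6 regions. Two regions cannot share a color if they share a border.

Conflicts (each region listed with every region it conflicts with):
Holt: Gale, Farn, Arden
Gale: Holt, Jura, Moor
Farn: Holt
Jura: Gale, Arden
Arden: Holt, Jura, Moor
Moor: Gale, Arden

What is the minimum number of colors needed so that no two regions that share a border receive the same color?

Gale and Jura conflict, so at least 2 colors are needed.
2 colors suffice: Holt=1, Gale=2, Farn=2, Jura=1, Arden=2, Moor=1. Every pair that conflicts lands in different colors.

2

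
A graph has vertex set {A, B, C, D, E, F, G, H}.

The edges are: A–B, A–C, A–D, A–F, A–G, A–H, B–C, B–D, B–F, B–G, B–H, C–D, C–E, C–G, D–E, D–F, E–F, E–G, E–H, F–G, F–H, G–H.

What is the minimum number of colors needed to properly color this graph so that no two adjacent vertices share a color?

5

A, B, F, G, H are pairwise adjacent (a clique of size 5), so at least 5 colors are needed.
5 colors suffice: color 1 → {C, F}; color 2 → {A, E}; color 3 → {B}; color 4 → {D, G}; color 5 → {H}. No two adjacent vertices share a color.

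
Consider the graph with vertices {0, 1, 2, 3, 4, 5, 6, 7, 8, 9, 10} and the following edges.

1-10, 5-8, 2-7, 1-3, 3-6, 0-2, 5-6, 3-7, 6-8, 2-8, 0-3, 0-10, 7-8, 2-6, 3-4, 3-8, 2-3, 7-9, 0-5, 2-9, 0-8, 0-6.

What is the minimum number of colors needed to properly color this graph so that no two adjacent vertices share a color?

5

0, 2, 3, 6, 8 are mutually adjacent (a clique of size 5), so at least 5 colors are needed.
5 colors suffice: color red → {3, 5, 9, 10}; color blue → {1, 4, 8}; color green → {2}; color yellow → {0, 7}; color purple → {6}. Each edge has distinct colors on its endpoints.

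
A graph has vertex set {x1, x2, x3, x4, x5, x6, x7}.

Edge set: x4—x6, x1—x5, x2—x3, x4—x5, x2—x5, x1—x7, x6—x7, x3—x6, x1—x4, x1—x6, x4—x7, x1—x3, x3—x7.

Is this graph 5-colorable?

The chromatic number is 4. x1, x3, x6, x7 are pairwise adjacent (a clique of size 4), so at least 4 colors are needed.
4 colors suffice: color 1 → {x1, x2}; color 2 → {x5, x6}; color 3 → {x3, x4}; color 4 → {x7}.
Since 5 ≥ 4, a proper 5-coloring certainly exists.

Yes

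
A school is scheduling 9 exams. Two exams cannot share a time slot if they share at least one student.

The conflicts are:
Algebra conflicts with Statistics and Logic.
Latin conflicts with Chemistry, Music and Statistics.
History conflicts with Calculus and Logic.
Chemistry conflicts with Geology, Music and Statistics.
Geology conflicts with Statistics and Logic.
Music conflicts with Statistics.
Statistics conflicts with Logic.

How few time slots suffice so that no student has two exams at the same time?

4

Latin, Chemistry, Music, Statistics all conflict with each other, so at least 4 time slots are needed.
4 time slots suffice: Algebra=3, Latin=3, History=1, Calculus=2, Chemistry=2, Geology=3, Music=4, Statistics=1, Logic=2. No two conflicting exams share a time slot.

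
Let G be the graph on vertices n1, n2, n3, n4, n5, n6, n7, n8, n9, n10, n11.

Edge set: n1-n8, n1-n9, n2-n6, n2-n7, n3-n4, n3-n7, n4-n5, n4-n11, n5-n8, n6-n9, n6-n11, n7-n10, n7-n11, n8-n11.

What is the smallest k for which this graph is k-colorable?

The cycle n8-n11-n6-n9-n1-n8 has odd length 5, so it cannot be 2-colored; at least 3 colors are needed.
3 colors suffice: color R → {n2, n3, n5, n9, n10, n11}; color B → {n4, n6, n7, n8}; color G → {n1}. Every edge joins two different colors.

3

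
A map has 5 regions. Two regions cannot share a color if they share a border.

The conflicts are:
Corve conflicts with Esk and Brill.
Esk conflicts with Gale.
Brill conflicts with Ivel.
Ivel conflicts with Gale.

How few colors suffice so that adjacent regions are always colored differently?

3

The cycle Gale-Ivel-Brill-Corve-Esk-Gale has odd length 5, so it cannot be 2-colored; at least 3 colors are needed.
A valid assignment using 3 colors: Corve=2, Esk=1, Brill=1, Ivel=2, Gale=3. No two conflicting regions share a color.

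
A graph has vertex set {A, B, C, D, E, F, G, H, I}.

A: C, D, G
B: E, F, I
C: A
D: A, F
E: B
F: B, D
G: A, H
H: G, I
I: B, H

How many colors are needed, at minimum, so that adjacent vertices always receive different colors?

The cycle H-I-B-F-D-A-G-H has odd length 7, so it cannot be 2-colored; at least 3 colors are needed.
A valid assignment using 3 colors: A=1, B=1, C=2, D=3, E=2, F=2, G=2, H=1, I=2. Each edge has distinct colors on its endpoints.

3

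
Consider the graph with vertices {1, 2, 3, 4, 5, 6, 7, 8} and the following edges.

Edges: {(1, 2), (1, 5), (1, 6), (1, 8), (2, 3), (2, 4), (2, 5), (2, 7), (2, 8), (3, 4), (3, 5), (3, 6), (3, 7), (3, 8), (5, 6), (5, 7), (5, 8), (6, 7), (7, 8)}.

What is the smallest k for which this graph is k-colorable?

5

2, 3, 5, 7, 8 are pairwise adjacent (a clique of size 5), so at least 5 colors are needed.
5 colors suffice: color red → {4, 5}; color blue → {2, 6}; color green → {1, 3}; color yellow → {7}; color purple → {8}. Every edge joins two different colors.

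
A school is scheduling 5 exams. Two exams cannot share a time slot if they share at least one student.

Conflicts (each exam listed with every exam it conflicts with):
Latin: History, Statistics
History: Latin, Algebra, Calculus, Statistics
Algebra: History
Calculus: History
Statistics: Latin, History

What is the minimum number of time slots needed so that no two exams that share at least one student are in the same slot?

Latin, History, Statistics all conflict with each other, so at least 3 time slots are needed.
3 time slots suffice: Latin=3, History=1, Algebra=2, Calculus=2, Statistics=2. Each listed conflict is separated.

3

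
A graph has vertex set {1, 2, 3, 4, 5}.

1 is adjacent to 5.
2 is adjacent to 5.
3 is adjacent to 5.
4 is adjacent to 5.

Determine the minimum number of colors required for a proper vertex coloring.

4 and 5 are adjacent, so at least 2 colors are needed.
2 colors suffice: 1=blue, 2=blue, 3=blue, 4=blue, 5=red. No two adjacent vertices share a color.

2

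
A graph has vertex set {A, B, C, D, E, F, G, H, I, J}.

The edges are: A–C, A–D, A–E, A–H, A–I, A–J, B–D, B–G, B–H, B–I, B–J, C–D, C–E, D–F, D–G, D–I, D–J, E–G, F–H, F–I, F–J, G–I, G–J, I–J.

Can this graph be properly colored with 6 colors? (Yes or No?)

Yes

The chromatic number is 5. B, D, G, I, J form a clique, so at least 5 colors are needed.
5 colors suffice: color red → {D, E, H}; color blue → {A, B, F}; color green → {C, J}; color yellow → {I}; color purple → {G}.
Since 6 ≥ 5, a proper 6-coloring certainly exists.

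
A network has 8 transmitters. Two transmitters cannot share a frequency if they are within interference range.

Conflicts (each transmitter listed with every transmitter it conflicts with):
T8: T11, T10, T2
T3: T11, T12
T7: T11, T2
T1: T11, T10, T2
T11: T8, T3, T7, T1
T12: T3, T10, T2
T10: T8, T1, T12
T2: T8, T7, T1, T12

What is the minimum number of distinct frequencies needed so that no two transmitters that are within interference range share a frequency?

The cycle T8-T2-T12-T3-T11-T8 has odd length 5, so it cannot be 2-colored; at least 3 frequencies are needed.
A valid assignment using 3 frequencies: T8=2, T3=3, T7=2, T1=2, T11=1, T12=2, T10=1, T2=1. Each listed conflict is separated.

3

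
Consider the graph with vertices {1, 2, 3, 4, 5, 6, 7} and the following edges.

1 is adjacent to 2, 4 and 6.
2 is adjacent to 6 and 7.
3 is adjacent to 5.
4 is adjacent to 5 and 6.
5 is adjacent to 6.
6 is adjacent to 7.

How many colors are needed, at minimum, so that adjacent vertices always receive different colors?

1, 2, 6 are mutually adjacent, so at least 3 colors are needed.
A valid assignment using 3 colors: 1=blue, 2=green, 3=red, 4=green, 5=blue, 6=red, 7=blue. No two adjacent vertices share a color.

3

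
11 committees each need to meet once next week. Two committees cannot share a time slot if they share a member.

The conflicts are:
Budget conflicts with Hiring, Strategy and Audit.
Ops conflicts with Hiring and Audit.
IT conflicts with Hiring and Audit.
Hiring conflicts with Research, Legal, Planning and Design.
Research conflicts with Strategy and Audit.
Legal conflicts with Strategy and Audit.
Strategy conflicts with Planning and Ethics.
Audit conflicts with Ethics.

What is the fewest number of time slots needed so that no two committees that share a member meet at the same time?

Research and Strategy conflict, so at least 2 time slots are needed.
2 time slots suffice: Budget=2, Ops=2, IT=2, Hiring=1, Research=2, Legal=2, Strategy=1, Audit=1, Planning=2, Ethics=2, Design=2. Every pair that conflicts lands in different time slots.

2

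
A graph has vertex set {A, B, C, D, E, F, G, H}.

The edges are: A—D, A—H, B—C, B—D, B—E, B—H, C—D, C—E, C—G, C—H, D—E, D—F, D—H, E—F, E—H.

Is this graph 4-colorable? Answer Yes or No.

No

B, C, D, E, H are mutually adjacent (a clique of size 5), so at least 5 colors are needed.
So 4 colors are not enough.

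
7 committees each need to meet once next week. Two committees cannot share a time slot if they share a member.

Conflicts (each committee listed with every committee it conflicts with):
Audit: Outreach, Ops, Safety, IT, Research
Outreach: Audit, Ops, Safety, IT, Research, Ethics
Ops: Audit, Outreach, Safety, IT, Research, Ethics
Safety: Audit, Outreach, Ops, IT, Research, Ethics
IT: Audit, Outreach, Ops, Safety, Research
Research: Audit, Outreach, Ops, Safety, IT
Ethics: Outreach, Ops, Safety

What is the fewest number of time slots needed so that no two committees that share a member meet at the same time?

6

Audit, Outreach, Ops, Safety, IT, Research all conflict with each other, so at least 6 time slots are needed.
A valid assignment using 6 time slots: Audit=4, Outreach=3, Ops=2, Safety=1, IT=6, Research=5, Ethics=4. Every pair that conflicts lands in different time slots.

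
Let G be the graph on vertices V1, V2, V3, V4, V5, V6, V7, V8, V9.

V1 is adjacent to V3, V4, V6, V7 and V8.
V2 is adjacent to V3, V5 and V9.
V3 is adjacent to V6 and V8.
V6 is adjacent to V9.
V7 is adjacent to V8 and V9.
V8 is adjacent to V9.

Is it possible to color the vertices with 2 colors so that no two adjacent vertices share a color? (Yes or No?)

No

V7, V8, V9 are pairwise adjacent, so at least 3 colors are needed.
So 2 colors are not enough.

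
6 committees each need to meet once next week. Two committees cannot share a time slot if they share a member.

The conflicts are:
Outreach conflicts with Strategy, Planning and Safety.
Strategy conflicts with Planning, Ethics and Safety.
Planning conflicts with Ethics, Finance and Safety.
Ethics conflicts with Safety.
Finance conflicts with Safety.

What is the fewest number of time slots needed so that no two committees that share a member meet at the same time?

Strategy, Planning, Ethics, Safety are mutually in conflict, so at least 4 time slots are needed.
4 time slots suffice: time slot 1 → {Planning}; time slot 2 → {Safety}; time slot 3 → {Strategy, Finance}; time slot 4 → {Outreach, Ethics}. Every pair that conflicts lands in different time slots.

4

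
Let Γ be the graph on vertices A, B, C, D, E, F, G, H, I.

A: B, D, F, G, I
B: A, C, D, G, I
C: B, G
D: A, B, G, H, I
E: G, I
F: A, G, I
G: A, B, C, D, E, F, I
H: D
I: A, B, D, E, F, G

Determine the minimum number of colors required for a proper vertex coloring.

A, B, D, G, I are pairwise adjacent (a clique of size 5), so at least 5 colors are needed.
A valid assignment using 5 colors: A=3, B=4, C=2, D=5, E=3, F=4, G=1, H=1, I=2. Every edge joins two different colors.

5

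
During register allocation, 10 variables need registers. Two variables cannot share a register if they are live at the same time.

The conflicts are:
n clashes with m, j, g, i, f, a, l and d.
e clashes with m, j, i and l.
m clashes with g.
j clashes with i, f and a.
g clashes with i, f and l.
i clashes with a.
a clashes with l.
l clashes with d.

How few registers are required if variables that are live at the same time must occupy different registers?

4

n, j, i, a pairwise conflict, so at least 4 registers are needed.
4 registers suffice: register 1 → {n, e}; register 2 → {m, j, l}; register 3 → {i, f, d}; register 4 → {g, a}. Each listed conflict is separated.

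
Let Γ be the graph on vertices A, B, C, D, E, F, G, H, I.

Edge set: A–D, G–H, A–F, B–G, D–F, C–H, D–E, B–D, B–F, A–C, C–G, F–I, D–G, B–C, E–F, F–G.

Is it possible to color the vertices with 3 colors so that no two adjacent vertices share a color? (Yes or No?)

B, D, F, G are mutually adjacent (a clique of size 4), so at least 4 colors are needed.
So 3 colors are not enough.

No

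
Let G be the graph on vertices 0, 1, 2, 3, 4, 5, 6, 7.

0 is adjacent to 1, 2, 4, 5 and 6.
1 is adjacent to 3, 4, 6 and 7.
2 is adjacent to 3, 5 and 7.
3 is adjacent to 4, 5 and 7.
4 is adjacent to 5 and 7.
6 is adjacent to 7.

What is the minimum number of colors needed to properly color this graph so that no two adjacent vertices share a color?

4

1, 3, 4, 7 are pairwise adjacent (a clique of size 4), so at least 4 colors are needed.
4 colors suffice: color a → {2, 4, 6}; color b → {1, 5}; color c → {0, 7}; color d → {3}. No two adjacent vertices share a color.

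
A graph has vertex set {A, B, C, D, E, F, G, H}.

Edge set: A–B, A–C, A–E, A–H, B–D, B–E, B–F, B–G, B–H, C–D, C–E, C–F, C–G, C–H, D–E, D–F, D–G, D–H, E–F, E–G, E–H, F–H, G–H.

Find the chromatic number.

B, D, E, G, H are mutually adjacent (a clique of size 5), so at least 5 colors are needed.
5 colors suffice: A=4, B=3, C=3, D=4, E=2, F=5, G=5, H=1. Each edge has distinct colors on its endpoints.

5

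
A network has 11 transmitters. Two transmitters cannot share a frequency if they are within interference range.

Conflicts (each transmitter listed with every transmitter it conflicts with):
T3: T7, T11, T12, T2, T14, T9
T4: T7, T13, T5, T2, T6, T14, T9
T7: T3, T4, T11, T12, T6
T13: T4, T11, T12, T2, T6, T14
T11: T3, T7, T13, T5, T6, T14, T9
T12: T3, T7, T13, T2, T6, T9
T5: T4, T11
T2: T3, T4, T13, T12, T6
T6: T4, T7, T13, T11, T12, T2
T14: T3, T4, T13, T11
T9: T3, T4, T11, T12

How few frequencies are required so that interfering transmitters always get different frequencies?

4

T13, T12, T2, T6 all conflict with each other, so at least 4 frequencies are needed.
4 frequencies suffice: T3=2, T4=1, T7=3, T13=3, T11=1, T12=1, T5=2, T2=4, T6=2, T14=4, T9=3. Each listed conflict is separated.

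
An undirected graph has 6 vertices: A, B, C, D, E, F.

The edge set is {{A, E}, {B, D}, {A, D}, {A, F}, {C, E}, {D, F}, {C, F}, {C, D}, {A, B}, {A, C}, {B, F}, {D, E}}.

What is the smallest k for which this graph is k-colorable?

4

A, B, D, F form a clique, so at least 4 colors are needed.
4 colors suffice: color 1 → {D}; color 2 → {A}; color 3 → {B, C}; color 4 → {E, F}. Every edge joins two different colors.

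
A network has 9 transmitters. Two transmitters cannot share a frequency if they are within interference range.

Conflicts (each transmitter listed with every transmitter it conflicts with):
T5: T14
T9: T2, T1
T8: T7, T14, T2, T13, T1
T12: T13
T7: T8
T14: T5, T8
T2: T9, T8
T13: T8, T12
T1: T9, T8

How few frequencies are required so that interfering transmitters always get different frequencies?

T8 and T2 conflict, so at least 2 frequencies are needed.
2 frequencies suffice: frequency 1 → {T5, T9, T8, T12}; frequency 2 → {T7, T14, T2, T13, T1}. Each listed conflict is separated.

2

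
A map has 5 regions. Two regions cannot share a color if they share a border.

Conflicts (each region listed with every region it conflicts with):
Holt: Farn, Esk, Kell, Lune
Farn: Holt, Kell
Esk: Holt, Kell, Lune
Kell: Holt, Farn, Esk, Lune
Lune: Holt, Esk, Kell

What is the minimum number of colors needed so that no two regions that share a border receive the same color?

Holt, Esk, Kell, Lune pairwise conflict, so at least 4 colors are needed.
One proper 4-coloring: Holt=2, Farn=3, Esk=4, Kell=1, Lune=3. Each listed conflict is separated.

4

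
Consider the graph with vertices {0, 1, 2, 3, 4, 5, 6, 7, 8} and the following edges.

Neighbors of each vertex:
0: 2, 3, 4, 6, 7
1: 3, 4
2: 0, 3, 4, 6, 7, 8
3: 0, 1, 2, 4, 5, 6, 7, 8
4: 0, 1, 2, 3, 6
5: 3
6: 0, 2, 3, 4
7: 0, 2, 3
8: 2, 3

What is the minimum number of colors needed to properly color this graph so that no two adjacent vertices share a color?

5

0, 2, 3, 4, 6 form a clique, so at least 5 colors are needed.
A valid assignment using 5 colors: 0=green, 1=blue, 2=blue, 3=red, 4=yellow, 5=blue, 6=purple, 7=yellow, 8=green. Each edge has distinct colors on its endpoints.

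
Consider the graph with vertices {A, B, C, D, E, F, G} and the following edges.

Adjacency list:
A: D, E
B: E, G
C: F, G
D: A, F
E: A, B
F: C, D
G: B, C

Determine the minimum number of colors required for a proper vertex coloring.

3

The cycle D-F-C-G-B-E-A-D has odd length 7, so it cannot be 2-colored; at least 3 colors are needed.
3 colors suffice: color red → {D, E, G}; color blue → {A, B, F}; color green → {C}. Every edge joins two different colors.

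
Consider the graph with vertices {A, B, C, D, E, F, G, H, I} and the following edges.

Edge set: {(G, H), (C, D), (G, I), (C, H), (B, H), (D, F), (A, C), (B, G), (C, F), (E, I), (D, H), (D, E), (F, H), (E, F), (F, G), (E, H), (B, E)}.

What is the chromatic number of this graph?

C, D, F, H form a clique, so at least 4 colors are needed.
A valid assignment using 4 colors: A=red, B=blue, C=green, D=yellow, E=green, F=blue, G=green, H=red, I=red. Every edge joins two different colors.

4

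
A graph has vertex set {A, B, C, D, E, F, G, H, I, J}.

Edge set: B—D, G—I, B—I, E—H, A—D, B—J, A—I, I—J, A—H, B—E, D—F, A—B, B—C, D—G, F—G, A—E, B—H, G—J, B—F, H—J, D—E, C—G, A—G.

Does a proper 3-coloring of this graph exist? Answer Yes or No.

No

A, B, E, H form a clique, so at least 4 colors are needed.
So 3 colors are not enough.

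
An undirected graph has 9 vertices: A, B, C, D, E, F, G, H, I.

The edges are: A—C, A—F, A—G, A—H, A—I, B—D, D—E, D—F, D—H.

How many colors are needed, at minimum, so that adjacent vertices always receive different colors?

D and F are adjacent, so at least 2 colors are needed.
A valid assignment using 2 colors: A=1, B=2, C=2, D=1, E=2, F=2, G=2, H=2, I=2. No two adjacent vertices share a color.

2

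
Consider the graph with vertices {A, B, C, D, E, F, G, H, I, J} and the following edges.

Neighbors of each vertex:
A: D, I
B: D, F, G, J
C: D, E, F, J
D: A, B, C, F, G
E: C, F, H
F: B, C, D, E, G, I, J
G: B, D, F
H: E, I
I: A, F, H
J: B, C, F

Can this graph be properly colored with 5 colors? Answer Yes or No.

Yes

The chromatic number is 4. B, D, F, G form a clique, so at least 4 colors are needed.
4 colors suffice: color red → {A, F, H}; color blue → {D, E, I, J}; color green → {B, C}; color yellow → {G}.
Since 5 ≥ 4, a proper 5-coloring certainly exists.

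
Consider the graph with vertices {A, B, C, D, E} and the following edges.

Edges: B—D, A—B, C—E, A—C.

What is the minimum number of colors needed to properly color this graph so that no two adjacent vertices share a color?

A and C are adjacent, so at least 2 colors are needed.
2 colors suffice: color 1 → {A, D, E}; color 2 → {B, C}. Each edge has distinct colors on its endpoints.

2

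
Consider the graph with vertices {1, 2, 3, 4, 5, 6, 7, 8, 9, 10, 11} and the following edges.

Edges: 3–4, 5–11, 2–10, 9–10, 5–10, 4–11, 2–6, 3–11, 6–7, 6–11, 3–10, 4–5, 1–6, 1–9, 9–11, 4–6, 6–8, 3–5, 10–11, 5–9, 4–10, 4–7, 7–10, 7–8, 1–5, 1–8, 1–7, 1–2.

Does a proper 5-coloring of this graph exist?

The chromatic number is 5. 3, 4, 5, 10, 11 form a clique, so at least 5 colors are needed.
5 colors suffice: 1=red, 2=blue, 3=purple, 4=yellow, 5=green, 6=green, 7=blue, 8=yellow, 9=yellow, 10=red, 11=blue.
That is already a proper 5-coloring.

Yes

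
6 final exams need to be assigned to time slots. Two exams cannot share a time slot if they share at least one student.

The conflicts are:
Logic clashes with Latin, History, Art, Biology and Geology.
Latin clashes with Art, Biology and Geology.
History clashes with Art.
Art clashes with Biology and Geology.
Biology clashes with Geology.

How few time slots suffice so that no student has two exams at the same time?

5

Logic, Latin, Art, Biology, Geology all conflict with each other, so at least 5 time slots are needed.
5 time slots suffice: time slot 1 → {Art}; time slot 2 → {Logic}; time slot 3 → {History, Geology}; time slot 4 → {Biology}; time slot 5 → {Latin}. Each listed conflict is separated.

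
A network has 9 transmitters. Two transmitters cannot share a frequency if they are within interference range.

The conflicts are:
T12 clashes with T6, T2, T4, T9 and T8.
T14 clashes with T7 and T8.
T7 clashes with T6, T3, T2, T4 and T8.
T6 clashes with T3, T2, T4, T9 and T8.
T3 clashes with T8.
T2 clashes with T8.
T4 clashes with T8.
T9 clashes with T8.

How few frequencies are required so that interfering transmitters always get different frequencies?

T12, T6, T2, T8 are mutually in conflict, so at least 4 frequencies are needed.
4 frequencies suffice: T12=3, T14=2, T7=3, T6=2, T3=4, T2=4, T4=4, T9=4, T8=1. Every pair that conflicts lands in different frequencies.

4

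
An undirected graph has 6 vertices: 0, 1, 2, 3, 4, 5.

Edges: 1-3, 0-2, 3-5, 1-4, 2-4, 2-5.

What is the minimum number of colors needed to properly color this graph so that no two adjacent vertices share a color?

The cycle 1-4-2-5-3-1 has odd length 5, so it cannot be 2-colored; at least 3 colors are needed.
3 colors suffice: color a → {1, 2}; color b → {0, 3, 4}; color c → {5}. No two adjacent vertices share a color.

3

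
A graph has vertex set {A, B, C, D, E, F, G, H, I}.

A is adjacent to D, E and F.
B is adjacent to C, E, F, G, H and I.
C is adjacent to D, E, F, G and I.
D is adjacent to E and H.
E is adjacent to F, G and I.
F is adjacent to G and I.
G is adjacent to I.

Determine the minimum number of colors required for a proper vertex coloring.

6

B, C, E, F, G, I are mutually adjacent (a clique of size 6), so at least 6 colors are needed.
6 colors suffice: color 1 → {E, H}; color 2 → {A, C}; color 3 → {D, F}; color 4 → {B}; color 5 → {I}; color 6 → {G}. Every edge joins two different colors.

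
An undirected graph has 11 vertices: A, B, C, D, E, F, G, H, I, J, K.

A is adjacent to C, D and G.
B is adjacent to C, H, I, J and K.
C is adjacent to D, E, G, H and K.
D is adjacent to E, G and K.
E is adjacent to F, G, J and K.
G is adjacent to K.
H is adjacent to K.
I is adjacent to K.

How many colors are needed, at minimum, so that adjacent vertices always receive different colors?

5

C, D, E, G, K are pairwise adjacent (a clique of size 5), so at least 5 colors are needed.
One proper 5-coloring: A=2, B=3, C=1, D=5, E=3, F=1, G=4, H=4, I=1, J=1, K=2. No two adjacent vertices share a color.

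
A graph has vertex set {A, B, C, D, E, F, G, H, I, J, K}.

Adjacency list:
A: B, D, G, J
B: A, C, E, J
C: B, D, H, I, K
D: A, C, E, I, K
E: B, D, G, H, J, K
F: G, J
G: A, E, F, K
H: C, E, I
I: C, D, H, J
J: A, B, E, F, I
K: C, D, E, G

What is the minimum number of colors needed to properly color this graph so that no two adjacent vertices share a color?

3

C, D, I form a triangle, so at least 3 colors are needed.
3 colors suffice: A=1, B=3, C=1, D=2, E=1, F=1, G=2, H=2, I=3, J=2, K=3. Each edge has distinct colors on its endpoints.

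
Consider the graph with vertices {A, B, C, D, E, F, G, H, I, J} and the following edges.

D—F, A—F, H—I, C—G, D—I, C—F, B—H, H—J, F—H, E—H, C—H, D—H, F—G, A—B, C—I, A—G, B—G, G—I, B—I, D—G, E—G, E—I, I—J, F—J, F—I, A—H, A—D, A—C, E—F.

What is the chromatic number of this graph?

F, H, I, J are mutually adjacent (a clique of size 4), so at least 4 colors are needed.
4 colors suffice: color 1 → {G, H}; color 2 → {B, F}; color 3 → {A, I}; color 4 → {C, D, E, J}. Each edge has distinct colors on its endpoints.

4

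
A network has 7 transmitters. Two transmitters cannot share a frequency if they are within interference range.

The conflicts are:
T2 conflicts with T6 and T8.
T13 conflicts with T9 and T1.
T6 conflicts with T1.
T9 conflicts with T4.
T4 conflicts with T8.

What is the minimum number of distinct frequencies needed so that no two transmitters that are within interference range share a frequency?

The cycle T6-T1-T13-T9-T4-T8-T2-T6 has odd length 7, so it cannot be 2-colored; at least 3 frequencies are needed.
3 frequencies suffice: frequency 1 → {T2, T9, T1}; frequency 2 → {T13, T6, T4}; frequency 3 → {T8}. Each listed conflict is separated.

3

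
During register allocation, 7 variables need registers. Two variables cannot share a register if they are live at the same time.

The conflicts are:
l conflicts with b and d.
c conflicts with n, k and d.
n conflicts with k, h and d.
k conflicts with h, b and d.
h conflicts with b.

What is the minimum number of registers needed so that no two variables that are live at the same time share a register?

4

c, n, k, d pairwise conflict, so at least 4 registers are needed.
4 registers suffice: l=1, c=4, n=3, k=1, h=4, b=2, d=2. Each listed conflict is separated.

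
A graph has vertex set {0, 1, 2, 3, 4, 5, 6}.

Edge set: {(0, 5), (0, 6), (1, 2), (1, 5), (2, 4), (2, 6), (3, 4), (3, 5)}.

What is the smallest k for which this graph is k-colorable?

The cycle 6-0-5-1-2-6 has odd length 5, so it cannot be 2-colored; at least 3 colors are needed.
3 colors suffice: color red → {2, 5}; color blue → {0, 1, 4}; color green → {3, 6}. Every edge joins two different colors.

3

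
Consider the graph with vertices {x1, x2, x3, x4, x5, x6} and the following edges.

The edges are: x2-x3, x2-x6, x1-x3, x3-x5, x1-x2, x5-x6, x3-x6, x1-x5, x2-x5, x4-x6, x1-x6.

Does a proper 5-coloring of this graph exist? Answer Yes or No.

Yes

The chromatic number is 5. x1, x2, x3, x5, x6 are pairwise adjacent (a clique of size 5), so at least 5 colors are needed.
5 colors suffice: color 1 → {x6}; color 2 → {x2, x4}; color 3 → {x3}; color 4 → {x5}; color 5 → {x1}.
That is already a proper 5-coloring.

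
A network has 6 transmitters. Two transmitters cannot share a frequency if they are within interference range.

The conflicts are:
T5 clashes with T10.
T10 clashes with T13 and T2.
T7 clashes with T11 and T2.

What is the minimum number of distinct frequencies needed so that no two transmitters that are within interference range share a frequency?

2

T7 and T11 conflict, so at least 2 frequencies are needed.
A valid assignment using 2 frequencies: T5=2, T10=1, T7=1, T13=2, T11=2, T2=2. Every pair that conflicts lands in different frequencies.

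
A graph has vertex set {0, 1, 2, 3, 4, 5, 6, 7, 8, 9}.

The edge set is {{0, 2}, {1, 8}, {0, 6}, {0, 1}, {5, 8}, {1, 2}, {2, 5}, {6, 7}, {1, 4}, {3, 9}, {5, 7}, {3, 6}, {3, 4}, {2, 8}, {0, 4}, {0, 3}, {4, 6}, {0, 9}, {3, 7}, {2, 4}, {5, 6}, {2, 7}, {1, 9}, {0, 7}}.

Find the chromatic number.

4

0, 1, 2, 4 are mutually adjacent (a clique of size 4), so at least 4 colors are needed.
4 colors suffice: 0=a, 1=c, 2=b, 3=c, 4=d, 5=a, 6=b, 7=d, 8=d, 9=b. No two adjacent vertices share a color.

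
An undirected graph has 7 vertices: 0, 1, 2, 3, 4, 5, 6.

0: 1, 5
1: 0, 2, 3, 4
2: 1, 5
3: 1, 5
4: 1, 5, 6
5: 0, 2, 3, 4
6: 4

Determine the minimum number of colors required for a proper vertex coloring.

1 and 2 are adjacent, so at least 2 colors are needed.
One proper 2-coloring: 0=b, 1=a, 2=b, 3=b, 4=b, 5=a, 6=a. Every edge joins two different colors.

2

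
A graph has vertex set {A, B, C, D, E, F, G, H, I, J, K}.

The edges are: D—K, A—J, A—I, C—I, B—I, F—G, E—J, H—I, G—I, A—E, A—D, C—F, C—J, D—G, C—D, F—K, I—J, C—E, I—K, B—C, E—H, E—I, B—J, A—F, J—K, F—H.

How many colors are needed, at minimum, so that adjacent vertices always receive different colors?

4

B, C, I, J are pairwise adjacent (a clique of size 4), so at least 4 colors are needed.
4 colors suffice: color 1 → {D, F, I}; color 2 → {G, H, J}; color 3 → {A, C, K}; color 4 → {B, E}. No two adjacent vertices share a color.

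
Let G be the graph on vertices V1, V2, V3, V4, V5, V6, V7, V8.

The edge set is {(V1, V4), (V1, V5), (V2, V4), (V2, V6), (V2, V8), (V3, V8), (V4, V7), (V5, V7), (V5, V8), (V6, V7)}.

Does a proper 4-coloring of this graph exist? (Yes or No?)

The chromatic number is 3. The cycle V7-V5-V8-V2-V6-V7 has odd length 5, so it cannot be 2-colored; at least 3 colors are needed.
3 colors suffice: color 1 → {V1, V2, V3, V7}; color 2 → {V4, V5, V6}; color 3 → {V8}.
Since 4 ≥ 3, a proper 4-coloring certainly exists.

Yes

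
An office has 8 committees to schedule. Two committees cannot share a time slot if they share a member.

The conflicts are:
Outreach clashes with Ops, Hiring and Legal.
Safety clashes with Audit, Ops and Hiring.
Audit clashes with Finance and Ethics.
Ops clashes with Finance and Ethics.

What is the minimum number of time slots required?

2

Ops and Ethics conflict, so at least 2 time slots are needed.
A valid assignment using 2 time slots: Outreach=2, Safety=2, Audit=1, Ops=1, Hiring=1, Finance=2, Ethics=2, Legal=1. Every pair that conflicts lands in different time slots.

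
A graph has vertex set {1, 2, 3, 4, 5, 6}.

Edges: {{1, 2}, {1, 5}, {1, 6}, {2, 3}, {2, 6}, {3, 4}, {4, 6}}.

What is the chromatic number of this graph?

1, 2, 6 are mutually adjacent, so at least 3 colors are needed.
3 colors suffice: color red → {2, 4, 5}; color blue → {1, 3}; color green → {6}. Every edge joins two different colors.

3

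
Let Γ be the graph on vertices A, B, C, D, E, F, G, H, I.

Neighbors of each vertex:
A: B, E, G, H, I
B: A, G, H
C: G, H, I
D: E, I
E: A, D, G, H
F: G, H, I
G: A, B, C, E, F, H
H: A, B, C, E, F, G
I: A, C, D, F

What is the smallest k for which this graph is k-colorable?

4

A, E, G, H are pairwise adjacent (a clique of size 4), so at least 4 colors are needed.
4 colors suffice: A=3, B=4, C=3, D=2, E=4, F=3, G=2, H=1, I=1. Each edge has distinct colors on its endpoints.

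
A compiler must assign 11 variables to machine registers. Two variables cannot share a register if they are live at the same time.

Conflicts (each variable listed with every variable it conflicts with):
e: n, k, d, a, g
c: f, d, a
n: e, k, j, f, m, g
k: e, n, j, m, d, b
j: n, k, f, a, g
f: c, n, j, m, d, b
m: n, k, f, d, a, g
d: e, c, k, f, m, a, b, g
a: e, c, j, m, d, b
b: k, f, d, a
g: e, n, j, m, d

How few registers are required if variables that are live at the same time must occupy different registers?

3

e, n, g pairwise conflict, so at least 3 registers are needed.
A valid assignment using 3 registers: e=3, c=3, n=1, k=2, j=3, f=2, m=3, d=1, a=2, b=3, g=2. Every pair that conflicts lands in different registers.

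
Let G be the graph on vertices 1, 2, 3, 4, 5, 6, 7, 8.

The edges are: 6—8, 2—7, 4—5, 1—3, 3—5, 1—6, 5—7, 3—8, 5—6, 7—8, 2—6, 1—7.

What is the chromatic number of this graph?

2

2 and 6 are adjacent, so at least 2 colors are needed.
2 colors suffice: color red → {3, 4, 6, 7}; color blue → {1, 2, 5, 8}. Each edge has distinct colors on its endpoints.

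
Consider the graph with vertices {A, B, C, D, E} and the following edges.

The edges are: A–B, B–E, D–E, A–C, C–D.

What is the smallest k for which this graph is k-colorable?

The cycle E-D-C-A-B-E has odd length 5, so it cannot be 2-colored; at least 3 colors are needed.
3 colors suffice: color 1 → {B, C}; color 2 → {A, E}; color 3 → {D}. No two adjacent vertices share a color.

3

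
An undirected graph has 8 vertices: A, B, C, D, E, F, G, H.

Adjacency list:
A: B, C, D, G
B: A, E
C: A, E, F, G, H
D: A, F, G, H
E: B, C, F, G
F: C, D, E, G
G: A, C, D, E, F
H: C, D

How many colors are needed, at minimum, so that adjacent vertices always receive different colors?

4

C, E, F, G form a clique, so at least 4 colors are needed.
4 colors suffice: A=3, B=1, C=2, D=2, E=3, F=4, G=1, H=1. Every edge joins two different colors.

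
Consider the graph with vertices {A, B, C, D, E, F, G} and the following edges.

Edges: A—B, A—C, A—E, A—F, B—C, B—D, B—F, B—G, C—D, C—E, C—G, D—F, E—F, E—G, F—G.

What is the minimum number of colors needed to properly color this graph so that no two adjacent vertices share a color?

A, C, E form a triangle, so at least 3 colors are needed.
3 colors suffice: color 1 → {C, F}; color 2 → {B, E}; color 3 → {A, D, G}. Each edge has distinct colors on its endpoints.

3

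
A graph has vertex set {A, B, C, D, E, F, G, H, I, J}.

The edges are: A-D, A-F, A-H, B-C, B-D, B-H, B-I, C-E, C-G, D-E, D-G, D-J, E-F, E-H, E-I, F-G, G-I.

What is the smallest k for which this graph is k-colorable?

2

E and H are adjacent, so at least 2 colors are needed.
2 colors suffice: A=1, B=1, C=2, D=2, E=1, F=2, G=1, H=2, I=2, J=1. Each edge has distinct colors on its endpoints.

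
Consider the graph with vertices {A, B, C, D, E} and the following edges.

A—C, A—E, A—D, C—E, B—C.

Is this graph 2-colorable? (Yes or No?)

No

A, C, E are mutually adjacent, so at least 3 colors are needed.
So 2 colors are not enough.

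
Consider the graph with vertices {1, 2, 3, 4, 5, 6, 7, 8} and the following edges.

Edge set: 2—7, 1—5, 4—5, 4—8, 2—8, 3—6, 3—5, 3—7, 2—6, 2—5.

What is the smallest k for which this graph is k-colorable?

2

3 and 5 are adjacent, so at least 2 colors are needed.
2 colors suffice: color red → {5, 6, 7, 8}; color blue → {1, 2, 3, 4}. Every edge joins two different colors.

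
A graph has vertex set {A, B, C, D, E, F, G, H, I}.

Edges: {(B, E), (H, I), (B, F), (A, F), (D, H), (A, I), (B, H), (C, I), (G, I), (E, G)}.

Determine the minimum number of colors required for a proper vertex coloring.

The cycle A-F-B-H-I-A has odd length 5, so it cannot be 2-colored; at least 3 colors are needed.
3 colors suffice: A=3, B=1, C=2, D=1, E=3, F=2, G=2, H=2, I=1. Every edge joins two different colors.

3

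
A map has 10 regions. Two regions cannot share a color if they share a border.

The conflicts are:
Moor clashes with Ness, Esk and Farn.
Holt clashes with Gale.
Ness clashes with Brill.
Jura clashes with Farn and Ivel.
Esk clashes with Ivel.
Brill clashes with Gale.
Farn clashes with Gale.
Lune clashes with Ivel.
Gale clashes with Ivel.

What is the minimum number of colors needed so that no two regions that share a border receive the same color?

The cycle Farn-Gale-Ivel-Esk-Moor-Farn has odd length 5, so it cannot be 2-colored; at least 3 colors are needed.
3 colors suffice: color 1 → {Moor, Jura, Lune, Gale}; color 2 → {Holt, Brill, Farn, Ivel}; color 3 → {Ness, Esk}. Each listed conflict is separated.

3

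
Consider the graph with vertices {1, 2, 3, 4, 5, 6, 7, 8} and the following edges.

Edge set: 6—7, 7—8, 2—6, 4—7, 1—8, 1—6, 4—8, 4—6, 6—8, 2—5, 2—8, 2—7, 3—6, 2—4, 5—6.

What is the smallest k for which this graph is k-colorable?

2, 4, 6, 7, 8 are pairwise adjacent (a clique of size 5), so at least 5 colors are needed.
5 colors suffice: color a → {6}; color b → {3, 5, 8}; color c → {1, 2}; color d → {7}; color e → {4}. Every edge joins two different colors.

5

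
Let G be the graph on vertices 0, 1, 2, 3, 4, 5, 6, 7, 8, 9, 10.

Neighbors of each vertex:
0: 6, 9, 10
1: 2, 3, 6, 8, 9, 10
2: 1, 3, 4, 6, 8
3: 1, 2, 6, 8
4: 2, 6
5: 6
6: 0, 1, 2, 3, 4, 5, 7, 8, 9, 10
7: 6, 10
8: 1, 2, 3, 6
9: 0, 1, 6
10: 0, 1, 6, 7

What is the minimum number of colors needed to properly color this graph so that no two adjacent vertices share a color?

5

1, 2, 3, 6, 8 form a clique, so at least 5 colors are needed.
5 colors suffice: color a → {6}; color b → {0, 1, 4, 5, 7}; color c → {2, 9, 10}; color d → {3}; color e → {8}. No two adjacent vertices share a color.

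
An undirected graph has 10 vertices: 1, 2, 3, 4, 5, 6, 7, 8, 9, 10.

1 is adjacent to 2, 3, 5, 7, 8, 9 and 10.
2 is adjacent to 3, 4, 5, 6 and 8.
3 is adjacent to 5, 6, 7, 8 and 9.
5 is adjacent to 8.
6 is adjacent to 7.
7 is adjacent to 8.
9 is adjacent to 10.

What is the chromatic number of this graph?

5

1, 2, 3, 5, 8 are pairwise adjacent (a clique of size 5), so at least 5 colors are needed.
One proper 5-coloring: 1=blue, 2=green, 3=red, 4=red, 5=purple, 6=blue, 7=green, 8=yellow, 9=green, 10=red. Every edge joins two different colors.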